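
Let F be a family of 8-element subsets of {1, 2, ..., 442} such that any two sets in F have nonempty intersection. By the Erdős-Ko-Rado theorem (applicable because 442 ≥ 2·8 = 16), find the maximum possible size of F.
max |F| = C(441, 7) = 613559300216940

The Erdős-Ko-Rado theorem states: for n ≥ 2k, an intersecting family of k-subsets of an n-element set has size at most C(n − 1, k − 1), with equality for 'star' families {A ⊆ [n] : |A| = k, i ∈ A} (fix an element i). For n = 442, k = 8: C(441, 7) = 613559300216940.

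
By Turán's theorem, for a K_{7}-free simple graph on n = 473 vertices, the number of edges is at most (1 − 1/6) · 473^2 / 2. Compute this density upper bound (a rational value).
Turán density bound = (5/6) · 473^2/2 = 1118645/12 ≈ 93220.4167

Turán's theorem: ex(n, K_{r+1}) is achieved by the complete r-partite Turán graph T(n, r) with parts as balanced as possible, and is at most (1 − 1/r) · n^2/2. For r = 6, n = 473: the density bound is (5/6) · 223729/2 = 1118645/12 ≈ 93220.4167. The integer-valued extremum is e(T(473, 6)) = 93220, which is strictly less than the density bound 1118645/12 since 6 ∤ 473 (the parts of T(473, 6) cannot all be equal).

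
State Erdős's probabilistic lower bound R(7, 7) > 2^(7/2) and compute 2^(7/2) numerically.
2^(7/2) = 11.3137; so R(7, 7) > 11.3137

Colour each edge of K_n uniformly at random with red/blue. The expected number of monochromatic K_7 is C(n, 7) · 2 · 2^(−C(7,2)). If C(n, 7) · 2^(1 − C(7,2)) < 1, then with positive probability no monochromatic K_7 exists, so R(7, 7) > n. The standard estimate C(n, 7) ≤ n^7/7! shows this inequality holds whenever n ≤ 2^(7/2) (since 7! · 2^(C(7,2) − 1) > 2^(7^2/2) ≥ n^7). Hence R(7, 7) > 2^(7/2) = 11.3137.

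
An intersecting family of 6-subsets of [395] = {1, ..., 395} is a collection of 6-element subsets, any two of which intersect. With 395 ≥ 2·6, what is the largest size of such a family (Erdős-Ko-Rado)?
max |F| = C(394, 5) = 77132064828

Erdős-Ko-Rado (1961): when n ≥ 2k, max |F| = C(n−1, k−1). The bound is attained by the star {A : i ∈ A} for any fixed i ∈ [n]. Here C(395−1, 6−1) = C(394, 5) = 77132064828.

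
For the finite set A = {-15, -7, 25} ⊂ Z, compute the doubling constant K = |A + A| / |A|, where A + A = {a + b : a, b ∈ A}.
K = |A + A| / |A| = 6/3 = 2

Enumerate A + A = {a + b : a, b ∈ A}. With |A| = 3, there are |A|^2 = 9 ordered sum pairs; collecting distinct values, A + A = {-30, -22, -14, 10, 18, 50}, so |A + A| = 6. Thus K = 6/3 = 2. For comparison, the minimum possible |A + A| over all 3-element sets is 2·3 − 1 = 5 (so min K = 5/3), attained only by arithmetic progressions.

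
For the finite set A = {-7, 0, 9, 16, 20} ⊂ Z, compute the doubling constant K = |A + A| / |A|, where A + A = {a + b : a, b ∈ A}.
K = |A + A| / |A| = 14/5

Enumerate A + A = {a + b : a, b ∈ A}. With |A| = 5, there are |A|^2 = 25 ordered sum pairs; collecting distinct values, A + A = {-14, -7, 0, 2, 9, 13, 16, 18, 20, 25, 29, 32, 36, 40}, so |A + A| = 14. Thus K = 14/5. For comparison, the minimum possible |A + A| over all 5-element sets is 2·5 − 1 = 9 (so min K = 9/5), attained only by arithmetic progressions.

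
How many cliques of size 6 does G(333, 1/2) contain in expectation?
E[# K_6] = C(333, 6) · (1/2)^C(6, 2) = 1809928822548 / 2^15 = 452482205637/8192 ≈ 55234644.242798

For each 6-subset S of vertices (there are C(333, 6) = 1809928822548 such S), let X_S = 1 if S induces a K_6 (all C(6, 2) = 15 edges present). Then P(X_S = 1) = (1/2)^15 = 1/32768. By linearity of expectation, E[# K_6] = C(333, 6) · (1/2)^15 = 1809928822548 / 32768 = 452482205637/8192 ≈ 55234644.242798.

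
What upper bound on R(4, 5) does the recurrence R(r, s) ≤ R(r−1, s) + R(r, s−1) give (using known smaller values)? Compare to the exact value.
R(4, 5) ≤ R(3, 5) + R(4, 4) = 14 + 18 = 32; exact value R(4, 5) = 25.

The Erdős–Szekeres recurrence R(r, s) ≤ R(r−1, s) + R(r, s−1) applied to (r, s) = (4, 5) gives
  R(4, 5) ≤ R(3, 5) + R(4, 4) = 14 + 18 = 32.
(Recall R(2, k) = k and R is symmetric.) The recurrence is not tight here (it gives 32, but the exact value is R(4, 5) = 25); the tight upper bound requires a sharper argument than the simple recurrence, combined with a lower-bound construction on K_{24}.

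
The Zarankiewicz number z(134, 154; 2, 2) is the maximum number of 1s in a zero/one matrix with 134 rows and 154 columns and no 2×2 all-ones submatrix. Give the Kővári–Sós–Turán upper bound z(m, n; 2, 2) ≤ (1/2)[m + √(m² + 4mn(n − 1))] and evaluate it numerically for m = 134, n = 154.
z(134, 154; 2, 2) ≤ (1/2)[134 + √(134² + 4·134·154·153)] = (1/2)[134 + √12647188] = 1845.1443

Kővári–Sós–Turán: let r_1, ..., r_134 be the row sums and z = Σ r_i the total number of 1s. Each pair of columns can share at most one row with both entries 1 (else a 2×2 all-ones block appears), so Σ_i C(r_i, 2) ≤ C(154, 2) = 11781. By convexity Σ_i C(r_i, 2) ≥ 134·C(z/134, 2) = z(z − 134)/(2·134), giving z² − 134z − 134·154·153 ≤ 0 and hence z ≤ (1/2)[134 + √(17956 + 4·3157308)] = (1/2)[134 + √12647188] ≈ (1/2)(134 + 3556.2885) = 1845.1443.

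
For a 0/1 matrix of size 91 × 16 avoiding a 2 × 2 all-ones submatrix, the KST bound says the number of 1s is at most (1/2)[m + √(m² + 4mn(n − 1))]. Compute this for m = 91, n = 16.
z(91, 16; 2, 2) ≤ (1/2)[91 + √(91² + 4·91·16·15)] = (1/2)[91 + √95641] = 200.1294

Kővári–Sós–Turán: let r_1, ..., r_91 be the row sums and z = Σ r_i the total number of 1s. Each pair of columns can share at most one row with both entries 1 (else a 2×2 all-ones block appears), so Σ_i C(r_i, 2) ≤ C(16, 2) = 120. By convexity Σ_i C(r_i, 2) ≥ 91·C(z/91, 2) = z(z − 91)/(2·91), giving z² − 91z − 91·16·15 ≤ 0 and hence z ≤ (1/2)[91 + √(8281 + 4·21840)] = (1/2)[91 + √95641] ≈ (1/2)(91 + 309.2588) = 200.1294.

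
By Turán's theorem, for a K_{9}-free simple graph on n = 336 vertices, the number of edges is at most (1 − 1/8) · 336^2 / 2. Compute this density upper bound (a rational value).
Turán density bound = (7/8) · 336^2/2 = 49392

Turán's theorem: ex(n, K_{r+1}) is achieved by the complete r-partite Turán graph T(n, r) with parts as balanced as possible, and is at most (1 − 1/r) · n^2/2. For r = 8, n = 336: the density bound is (7/8) · 112896/2 = 49392. Since 8 ∣ 336, the Turán graph T(336, 8) has parts of equal size 42, and its edge count e(T(336, 8)) = 49392 attains the density bound exactly.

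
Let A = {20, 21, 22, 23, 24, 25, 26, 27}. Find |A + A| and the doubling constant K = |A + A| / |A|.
K = |A + A| / |A| = 15/8

Enumerate A + A = {a + b : a, b ∈ A}. With |A| = 8, there are |A|^2 = 64 ordered sum pairs; collecting distinct values, A + A = {40, 41, 42, 43, 44, 45, 46, 47, 48, 49, 50, 51, 52, 53, 54}, so |A + A| = 15. Thus K = 15/8. Here |A + A| = 2|A| − 1 = 15, the minimum possible — so K = 15/8 is minimal, which holds iff A is an arithmetic progression.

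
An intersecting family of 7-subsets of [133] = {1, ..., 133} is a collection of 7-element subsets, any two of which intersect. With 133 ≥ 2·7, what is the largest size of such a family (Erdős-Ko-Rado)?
max |F| = C(132, 6) = 6547258432

The Erdős-Ko-Rado theorem states: for n ≥ 2k, an intersecting family of k-subsets of an n-element set has size at most C(n − 1, k − 1), with equality for 'star' families {A ⊆ [n] : |A| = k, i ∈ A} (fix an element i). For n = 133, k = 7: C(132, 6) = 6547258432.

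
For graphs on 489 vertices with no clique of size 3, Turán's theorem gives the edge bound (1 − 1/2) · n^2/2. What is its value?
Turán density bound = (1/2) · 489^2/2 = 239121/4 ≈ 59780.25

Turán's theorem: ex(n, K_{r+1}) is achieved by the complete r-partite Turán graph T(n, r) with parts as balanced as possible, and is at most (1 − 1/r) · n^2/2. For r = 2, n = 489: the density bound is (1/2) · 239121/2 = 239121/4 ≈ 59780.25. The integer-valued extremum is e(T(489, 2)) = 59780, which is strictly less than the density bound 239121/4 since 2 ∤ 489 (the parts of T(489, 2) cannot all be equal).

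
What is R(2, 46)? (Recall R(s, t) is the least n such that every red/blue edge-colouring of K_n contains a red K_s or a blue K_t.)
R(2, 46) = 46

R(2, k) = k for all k ≥ 2: in a 2-colouring of K_k, either some edge is red (a red K_2) or all edges are blue (a blue K_k). And K_{45} coloured all-blue has no blue K_46, so R(2, 46) > 45. Hence R(2, 46) = 46.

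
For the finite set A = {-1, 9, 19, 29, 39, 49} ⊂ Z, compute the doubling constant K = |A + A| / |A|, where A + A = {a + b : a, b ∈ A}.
K = |A + A| / |A| = 11/6

Enumerate A + A = {a + b : a, b ∈ A}. With |A| = 6, there are |A|^2 = 36 ordered sum pairs; collecting distinct values, A + A = {-2, 8, 18, 28, 38, 48, 58, 68, 78, 88, 98}, so |A + A| = 11. Thus K = 11/6. Here |A + A| = 2|A| − 1 = 11, the minimum possible — so K = 11/6 is minimal, which holds iff A is an arithmetic progression.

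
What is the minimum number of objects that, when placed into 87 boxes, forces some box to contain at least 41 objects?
n = (41 − 1)·87 + 1 = 3481

By the generalised pigeonhole principle, to guarantee some box contains ≥ r objects we need more than (r − 1) · k objects total. Threshold: n = (r − 1) · k + 1. With r = 41 and k = 87: n = 40 · 87 + 1 = 3480 + 1 = 3481. For n = 3480 = 40 · 87, we can put exactly 40 objects in every box, avoiding 41 in any single one — so 3481 is tight.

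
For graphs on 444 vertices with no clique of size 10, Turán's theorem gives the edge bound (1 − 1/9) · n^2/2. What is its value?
Turán density bound = (8/9) · 444^2/2 = 87616

Turán's theorem: ex(n, K_{r+1}) is achieved by the complete r-partite Turán graph T(n, r) with parts as balanced as possible, and is at most (1 − 1/r) · n^2/2. For r = 9, n = 444: the density bound is (8/9) · 197136/2 = 87616. The integer-valued extremum is e(T(444, 9)) = 87615, which is strictly less than the density bound 87616 since 9 ∤ 444 (the parts of T(444, 9) cannot all be equal).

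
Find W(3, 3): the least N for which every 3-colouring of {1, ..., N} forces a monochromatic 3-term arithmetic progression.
W(3, 3) = 27

This is a classical value, W(3, 3) = 27, established by combining an explicit 3-colouring of {1, ..., 26} with no monochromatic 3-AP (giving the lower bound W(3, 3) > 26) and a finite case analysis / exhaustive computer search showing every 3-colouring of {1, ..., 27} has such an AP.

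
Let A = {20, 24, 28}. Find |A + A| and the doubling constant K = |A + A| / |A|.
K = |A + A| / |A| = 5/3

Enumerate A + A = {a + b : a, b ∈ A}. With |A| = 3, there are |A|^2 = 9 ordered sum pairs; collecting distinct values, A + A = {40, 44, 48, 52, 56}, so |A + A| = 5. Thus K = 5/3. Here |A + A| = 2|A| − 1 = 5, the minimum possible — so K = 5/3 is minimal, which holds iff A is an arithmetic progression.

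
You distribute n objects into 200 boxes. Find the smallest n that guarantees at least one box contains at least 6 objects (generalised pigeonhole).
n = (6 − 1)·200 + 1 = 1001

By the generalised pigeonhole principle, to guarantee some box contains ≥ r objects we need more than (r − 1) · k objects total. Threshold: n = (r − 1) · k + 1. With r = 6 and k = 200: n = 5 · 200 + 1 = 1000 + 1 = 1001. For n = 1000 = 5 · 200, we can put exactly 5 objects in every box, avoiding 6 in any single one — so 1001 is tight.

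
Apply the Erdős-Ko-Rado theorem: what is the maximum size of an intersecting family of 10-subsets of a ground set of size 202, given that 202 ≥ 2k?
max |F| = C(201, 9) = 1230544247958025

Erdős-Ko-Rado (1961): when n ≥ 2k, max |F| = C(n−1, k−1). The bound is attained by the star {A : i ∈ A} for any fixed i ∈ [n]. Here C(202−1, 10−1) = C(201, 9) = 1230544247958025.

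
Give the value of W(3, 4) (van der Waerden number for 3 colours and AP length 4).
W(3, 4) = 293

W(3, 4) = 293. The lower bound W(3, 4) > 292 comes from an explicit good 3-colouring of [1, 292]; the upper bound W(3, 4) ≤ 293 was verified by exhaustive search over 3-colourings of [1, 293].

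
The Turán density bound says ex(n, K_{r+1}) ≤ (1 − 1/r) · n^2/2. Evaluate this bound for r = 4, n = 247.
Turán density bound = (3/4) · 247^2/2 = 183027/8 ≈ 22878.375

Turán's theorem: ex(n, K_{r+1}) is achieved by the complete r-partite Turán graph T(n, r) with parts as balanced as possible, and is at most (1 − 1/r) · n^2/2. For r = 4, n = 247: the density bound is (3/4) · 61009/2 = 183027/8 ≈ 22878.375. The integer-valued extremum is e(T(247, 4)) = 22878, which is strictly less than the density bound 183027/8 since 4 ∤ 247 (the parts of T(247, 4) cannot all be equal).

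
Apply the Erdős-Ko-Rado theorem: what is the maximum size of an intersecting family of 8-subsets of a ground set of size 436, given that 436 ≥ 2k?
max |F| = C(435, 7) = 557087111715420

Erdős-Ko-Rado (1961): when n ≥ 2k, max |F| = C(n−1, k−1). The bound is attained by the star {A : i ∈ A} for any fixed i ∈ [n]. Here C(436−1, 8−1) = C(435, 7) = 557087111715420.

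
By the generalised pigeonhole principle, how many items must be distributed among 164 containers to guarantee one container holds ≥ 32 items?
n = (32 − 1)·164 + 1 = 5085

By the generalised pigeonhole principle, to guarantee some box contains ≥ r objects we need more than (r − 1) · k objects total. Threshold: n = (r − 1) · k + 1. With r = 32 and k = 164: n = 31 · 164 + 1 = 5084 + 1 = 5085. For n = 5084 = 31 · 164, we can put exactly 31 objects in every box, avoiding 32 in any single one — so 5085 is tight.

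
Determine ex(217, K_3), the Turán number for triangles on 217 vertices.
ex(217, K_3) = ⌊217^2/4⌋ = 11772

Mantel (1907): a triangle-free graph on n vertices has at most ⌊n^2/4⌋ edges, with equality for the complete bipartite graph K_{⌊n/2⌋, ⌈n/2⌉}. For n = 217: ⌊217^2/4⌋ = ⌊47089/4⌋ = 11772. The extremal graph is K_{108, 109}, which has 108·109 = 11772 edges.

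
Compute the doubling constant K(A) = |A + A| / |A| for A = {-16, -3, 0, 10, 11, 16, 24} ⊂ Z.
K = |A + A| / |A| = 24/7

Enumerate A + A = {a + b : a, b ∈ A}. With |A| = 7, there are |A|^2 = 49 ordered sum pairs; collecting distinct values, A + A = {-32, -19, -16, -6, -5, -3, 0, 7, 8, 10, 11, 13, 16, 20, 21, 22, 24, 26, 27, 32, 34, 35, 40, 48}, so |A + A| = 24. Thus K = 24/7. For comparison, the minimum possible |A + A| over all 7-element sets is 2·7 − 1 = 13 (so min K = 13/7), attained only by arithmetic progressions.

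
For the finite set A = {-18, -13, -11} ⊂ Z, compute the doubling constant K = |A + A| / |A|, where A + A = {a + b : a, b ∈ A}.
K = |A + A| / |A| = 6/3 = 2

Enumerate A + A = {a + b : a, b ∈ A}. With |A| = 3, there are |A|^2 = 9 ordered sum pairs; collecting distinct values, A + A = {-36, -31, -29, -26, -24, -22}, so |A + A| = 6. Thus K = 6/3 = 2. For comparison, the minimum possible |A + A| over all 3-element sets is 2·3 − 1 = 5 (so min K = 5/3), attained only by arithmetic progressions.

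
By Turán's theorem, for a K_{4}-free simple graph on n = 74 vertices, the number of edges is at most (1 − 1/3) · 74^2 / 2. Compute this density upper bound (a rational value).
Turán density bound = (2/3) · 74^2/2 = 5476/3 ≈ 1825.3333

Turán's theorem: ex(n, K_{r+1}) is achieved by the complete r-partite Turán graph T(n, r) with parts as balanced as possible, and is at most (1 − 1/r) · n^2/2. For r = 3, n = 74: the density bound is (2/3) · 5476/2 = 5476/3 ≈ 1825.3333. The integer-valued extremum is e(T(74, 3)) = 1825, which is strictly less than the density bound 5476/3 since 3 ∤ 74 (the parts of T(74, 3) cannot all be equal).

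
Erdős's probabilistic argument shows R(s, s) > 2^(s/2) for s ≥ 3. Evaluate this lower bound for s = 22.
2^(22/2) = 2048; so R(22, 22) > 2048

Colour each edge of K_n uniformly at random with red/blue. The expected number of monochromatic K_22 is C(n, 22) · 2 · 2^(−C(22,2)). If C(n, 22) · 2^(1 − C(22,2)) < 1, then with positive probability no monochromatic K_22 exists, so R(22, 22) > n. The standard estimate C(n, 22) ≤ n^22/22! shows this inequality holds whenever n ≤ 2^(22/2) (since 22! · 2^(C(22,2) − 1) > 2^(22^2/2) ≥ n^22). Hence R(22, 22) > 2^(22/2) = 2048.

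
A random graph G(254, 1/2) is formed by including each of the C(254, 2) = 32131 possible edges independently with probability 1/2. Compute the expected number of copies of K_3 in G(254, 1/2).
E[# K_3] = C(254, 3) · (1/2)^C(3, 2) = 2699004 / 2^3 = 674751/2 = 337375.5

For each 3-subset S of vertices (there are C(254, 3) = 2699004 such S), let X_S = 1 if S induces a K_3 (all C(3, 2) = 3 edges present). Then P(X_S = 1) = (1/2)^3 = 1/8. By linearity of expectation, E[# K_3] = C(254, 3) · (1/2)^3 = 2699004 / 8 = 674751/2 = 337375.5.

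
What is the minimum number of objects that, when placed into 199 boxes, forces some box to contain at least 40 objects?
n = (40 − 1)·199 + 1 = 7762

By the generalised pigeonhole principle, to guarantee some box contains ≥ r objects we need more than (r − 1) · k objects total. Threshold: n = (r − 1) · k + 1. With r = 40 and k = 199: n = 39 · 199 + 1 = 7761 + 1 = 7762. For n = 7761 = 39 · 199, we can put exactly 39 objects in every box, avoiding 40 in any single one — so 7762 is tight.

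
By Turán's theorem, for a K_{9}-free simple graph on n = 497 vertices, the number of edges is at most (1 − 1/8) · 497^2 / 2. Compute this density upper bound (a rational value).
Turán density bound = (7/8) · 497^2/2 = 1729063/16 ≈ 108066.4375

Turán's theorem: ex(n, K_{r+1}) is achieved by the complete r-partite Turán graph T(n, r) with parts as balanced as possible, and is at most (1 − 1/r) · n^2/2. For r = 8, n = 497: the density bound is (7/8) · 247009/2 = 1729063/16 ≈ 108066.4375. The integer-valued extremum is e(T(497, 8)) = 108066, which is strictly less than the density bound 1729063/16 since 8 ∤ 497 (the parts of T(497, 8) cannot all be equal).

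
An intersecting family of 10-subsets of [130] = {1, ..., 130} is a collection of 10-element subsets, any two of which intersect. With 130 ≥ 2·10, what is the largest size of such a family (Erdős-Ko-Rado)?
max |F| = C(129, 9) = 20492404684400

The Erdős-Ko-Rado theorem states: for n ≥ 2k, an intersecting family of k-subsets of an n-element set has size at most C(n − 1, k − 1), with equality for 'star' families {A ⊆ [n] : |A| = k, i ∈ A} (fix an element i). For n = 130, k = 10: C(129, 9) = 20492404684400.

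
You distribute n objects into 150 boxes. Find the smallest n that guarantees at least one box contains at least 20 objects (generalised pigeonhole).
n = (20 − 1)·150 + 1 = 2851

By the generalised pigeonhole principle, to guarantee some box contains ≥ r objects we need more than (r − 1) · k objects total. Threshold: n = (r − 1) · k + 1. With r = 20 and k = 150: n = 19 · 150 + 1 = 2850 + 1 = 2851. For n = 2850 = 19 · 150, we can put exactly 19 objects in every box, avoiding 20 in any single one — so 2851 is tight.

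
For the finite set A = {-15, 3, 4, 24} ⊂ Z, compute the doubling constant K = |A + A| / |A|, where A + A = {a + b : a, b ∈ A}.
K = |A + A| / |A| = 10/4 = 5/2

Enumerate A + A = {a + b : a, b ∈ A}. With |A| = 4, there are |A|^2 = 16 ordered sum pairs; collecting distinct values, A + A = {-30, -12, -11, 6, 7, 8, 9, 27, 28, 48}, so |A + A| = 10. Thus K = 10/4 = 5/2. For comparison, the minimum possible |A + A| over all 4-element sets is 2·4 − 1 = 7 (so min K = 7/4), attained only by arithmetic progressions.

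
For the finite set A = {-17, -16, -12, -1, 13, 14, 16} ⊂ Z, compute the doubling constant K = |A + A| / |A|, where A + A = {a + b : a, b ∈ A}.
K = |A + A| / |A| = 26/7

Enumerate A + A = {a + b : a, b ∈ A}. With |A| = 7, there are |A|^2 = 49 ordered sum pairs; collecting distinct values, A + A = {-34, -33, -32, -29, -28, -24, -18, -17, -13, -4, -3, -2, -1, 0, 1, 2, 4, 12, 13, 15, 26, 27, 28, 29, 30, 32}, so |A + A| = 26. Thus K = 26/7. For comparison, the minimum possible |A + A| over all 7-element sets is 2·7 − 1 = 13 (so min K = 13/7), attained only by arithmetic progressions.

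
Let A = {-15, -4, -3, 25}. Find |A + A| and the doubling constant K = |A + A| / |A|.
K = |A + A| / |A| = 10/4 = 5/2

Enumerate A + A = {a + b : a, b ∈ A}. With |A| = 4, there are |A|^2 = 16 ordered sum pairs; collecting distinct values, A + A = {-30, -19, -18, -8, -7, -6, 10, 21, 22, 50}, so |A + A| = 10. Thus K = 10/4 = 5/2. For comparison, the minimum possible |A + A| over all 4-element sets is 2·4 − 1 = 7 (so min K = 7/4), attained only by arithmetic progressions.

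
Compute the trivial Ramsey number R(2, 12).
R(2, 12) = 12

R(2, k) = k for all k ≥ 2: in a 2-colouring of K_k, either some edge is red (a red K_2) or all edges are blue (a blue K_k). And K_{11} coloured all-blue has no blue K_12, so R(2, 12) > 11. Hence R(2, 12) = 12.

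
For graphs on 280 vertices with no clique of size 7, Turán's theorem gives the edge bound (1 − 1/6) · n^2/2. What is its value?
Turán density bound = (5/6) · 280^2/2 = 98000/3 ≈ 32666.6667

Turán's theorem: ex(n, K_{r+1}) is achieved by the complete r-partite Turán graph T(n, r) with parts as balanced as possible, and is at most (1 − 1/r) · n^2/2. For r = 6, n = 280: the density bound is (5/6) · 78400/2 = 98000/3 ≈ 32666.6667. The integer-valued extremum is e(T(280, 6)) = 32666, which is strictly less than the density bound 98000/3 since 6 ∤ 280 (the parts of T(280, 6) cannot all be equal).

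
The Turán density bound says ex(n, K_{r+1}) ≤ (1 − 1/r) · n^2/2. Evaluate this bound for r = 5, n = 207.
Turán density bound = (4/5) · 207^2/2 = 85698/5 ≈ 17139.6

Turán's theorem: ex(n, K_{r+1}) is achieved by the complete r-partite Turán graph T(n, r) with parts as balanced as possible, and is at most (1 − 1/r) · n^2/2. For r = 5, n = 207: the density bound is (4/5) · 42849/2 = 85698/5 ≈ 17139.6. The integer-valued extremum is e(T(207, 5)) = 17139, which is strictly less than the density bound 85698/5 since 5 ∤ 207 (the parts of T(207, 5) cannot all be equal).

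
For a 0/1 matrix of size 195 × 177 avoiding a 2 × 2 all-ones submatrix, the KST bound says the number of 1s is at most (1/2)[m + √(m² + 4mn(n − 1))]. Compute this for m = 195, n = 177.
z(195, 177; 2, 2) ≤ (1/2)[195 + √(195² + 4·195·177·176)] = (1/2)[195 + √24336585] = 2564.1062

Kővári–Sós–Turán: let r_1, ..., r_195 be the row sums and z = Σ r_i the total number of 1s. Each pair of columns can share at most one row with both entries 1 (else a 2×2 all-ones block appears), so Σ_i C(r_i, 2) ≤ C(177, 2) = 15576. By convexity Σ_i C(r_i, 2) ≥ 195·C(z/195, 2) = z(z − 195)/(2·195), giving z² − 195z − 195·177·176 ≤ 0 and hence z ≤ (1/2)[195 + √(38025 + 4·6074640)] = (1/2)[195 + √24336585] ≈ (1/2)(195 + 4933.2124) = 2564.1062.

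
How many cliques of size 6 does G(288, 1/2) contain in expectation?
E[# K_6] = C(288, 6) · (1/2)^C(6, 2) = 752068773456 / 2^15 = 47004298341/2048 ≈ 22951317.549316

For each 6-subset S of vertices (there are C(288, 6) = 752068773456 such S), let X_S = 1 if S induces a K_6 (all C(6, 2) = 15 edges present). Then P(X_S = 1) = (1/2)^15 = 1/32768. By linearity of expectation, E[# K_6] = C(288, 6) · (1/2)^15 = 752068773456 / 32768 = 47004298341/2048 ≈ 22951317.549316.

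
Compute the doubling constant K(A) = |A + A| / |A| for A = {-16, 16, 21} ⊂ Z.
K = |A + A| / |A| = 6/3 = 2

Enumerate A + A = {a + b : a, b ∈ A}. With |A| = 3, there are |A|^2 = 9 ordered sum pairs; collecting distinct values, A + A = {-32, 0, 5, 32, 37, 42}, so |A + A| = 6. Thus K = 6/3 = 2. For comparison, the minimum possible |A + A| over all 3-element sets is 2·3 − 1 = 5 (so min K = 5/3), attained only by arithmetic progressions.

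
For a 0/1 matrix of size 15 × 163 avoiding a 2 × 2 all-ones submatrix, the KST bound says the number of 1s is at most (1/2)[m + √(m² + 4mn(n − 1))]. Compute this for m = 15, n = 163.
z(15, 163; 2, 2) ≤ (1/2)[15 + √(15² + 4·15·163·162)] = (1/2)[15 + √1584585] = 636.9015

Kővári–Sós–Turán: let r_1, ..., r_15 be the row sums and z = Σ r_i the total number of 1s. Each pair of columns can share at most one row with both entries 1 (else a 2×2 all-ones block appears), so Σ_i C(r_i, 2) ≤ C(163, 2) = 13203. By convexity Σ_i C(r_i, 2) ≥ 15·C(z/15, 2) = z(z − 15)/(2·15), giving z² − 15z − 15·163·162 ≤ 0 and hence z ≤ (1/2)[15 + √(225 + 4·396090)] = (1/2)[15 + √1584585] ≈ (1/2)(15 + 1258.803) = 636.9015.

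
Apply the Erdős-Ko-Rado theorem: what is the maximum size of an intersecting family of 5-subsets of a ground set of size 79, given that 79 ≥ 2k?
max |F| = C(78, 4) = 1426425

The Erdős-Ko-Rado theorem states: for n ≥ 2k, an intersecting family of k-subsets of an n-element set has size at most C(n − 1, k − 1), with equality for 'star' families {A ⊆ [n] : |A| = k, i ∈ A} (fix an element i). For n = 79, k = 5: C(78, 4) = 1426425.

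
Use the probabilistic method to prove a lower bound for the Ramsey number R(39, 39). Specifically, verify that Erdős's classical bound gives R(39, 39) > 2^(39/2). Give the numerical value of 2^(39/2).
2^(39/2) = 741455.2002; so R(39, 39) > 741455.2002

Colour each edge of K_n uniformly at random with red/blue. The expected number of monochromatic K_39 is C(n, 39) · 2 · 2^(−C(39,2)). If C(n, 39) · 2^(1 − C(39,2)) < 1, then with positive probability no monochromatic K_39 exists, so R(39, 39) > n. The standard estimate C(n, 39) ≤ n^39/39! shows this inequality holds whenever n ≤ 2^(39/2) (since 39! · 2^(C(39,2) − 1) > 2^(39^2/2) ≥ n^39). Hence R(39, 39) > 2^(39/2) = 741455.2002.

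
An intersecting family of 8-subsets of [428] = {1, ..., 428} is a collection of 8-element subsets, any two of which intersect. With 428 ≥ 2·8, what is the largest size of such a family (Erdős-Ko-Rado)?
max |F| = C(427, 7) = 488761105565010

Erdős-Ko-Rado (1961): when n ≥ 2k, max |F| = C(n−1, k−1). The bound is attained by the star {A : i ∈ A} for any fixed i ∈ [n]. Here C(428−1, 8−1) = C(427, 7) = 488761105565010.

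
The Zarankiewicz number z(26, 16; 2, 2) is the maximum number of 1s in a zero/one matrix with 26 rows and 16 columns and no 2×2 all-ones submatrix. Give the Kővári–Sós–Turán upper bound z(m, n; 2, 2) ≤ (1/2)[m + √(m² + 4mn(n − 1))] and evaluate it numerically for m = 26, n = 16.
z(26, 16; 2, 2) ≤ (1/2)[26 + √(26² + 4·26·16·15)] = (1/2)[26 + √25636] = 93.0562

Kővári–Sós–Turán: let r_1, ..., r_26 be the row sums and z = Σ r_i the total number of 1s. Each pair of columns can share at most one row with both entries 1 (else a 2×2 all-ones block appears), so Σ_i C(r_i, 2) ≤ C(16, 2) = 120. By convexity Σ_i C(r_i, 2) ≥ 26·C(z/26, 2) = z(z − 26)/(2·26), giving z² − 26z − 26·16·15 ≤ 0 and hence z ≤ (1/2)[26 + √(676 + 4·6240)] = (1/2)[26 + √25636] ≈ (1/2)(26 + 160.1125) = 93.0562.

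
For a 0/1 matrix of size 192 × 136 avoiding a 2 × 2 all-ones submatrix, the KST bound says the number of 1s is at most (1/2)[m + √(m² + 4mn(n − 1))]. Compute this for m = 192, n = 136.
z(192, 136; 2, 2) ≤ (1/2)[192 + √(192² + 4·192·136·135)] = (1/2)[192 + √14137344] = 1975.983

Kővári–Sós–Turán: let r_1, ..., r_192 be the row sums and z = Σ r_i the total number of 1s. Each pair of columns can share at most one row with both entries 1 (else a 2×2 all-ones block appears), so Σ_i C(r_i, 2) ≤ C(136, 2) = 9180. By convexity Σ_i C(r_i, 2) ≥ 192·C(z/192, 2) = z(z − 192)/(2·192), giving z² − 192z − 192·136·135 ≤ 0 and hence z ≤ (1/2)[192 + √(36864 + 4·3525120)] = (1/2)[192 + √14137344] ≈ (1/2)(192 + 3759.966) = 1975.983.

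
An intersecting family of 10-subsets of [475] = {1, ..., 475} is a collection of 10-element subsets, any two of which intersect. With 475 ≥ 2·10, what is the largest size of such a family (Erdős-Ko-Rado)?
max |F| = C(474, 9) = 3083604752060355094

Erdős-Ko-Rado (1961): when n ≥ 2k, max |F| = C(n−1, k−1). The bound is attained by the star {A : i ∈ A} for any fixed i ∈ [n]. Here C(475−1, 10−1) = C(474, 9) = 3083604752060355094.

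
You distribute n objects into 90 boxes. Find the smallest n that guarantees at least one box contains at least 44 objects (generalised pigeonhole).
n = (44 − 1)·90 + 1 = 3871

By the generalised pigeonhole principle, to guarantee some box contains ≥ r objects we need more than (r − 1) · k objects total. Threshold: n = (r − 1) · k + 1. With r = 44 and k = 90: n = 43 · 90 + 1 = 3870 + 1 = 3871. For n = 3870 = 43 · 90, we can put exactly 43 objects in every box, avoiding 44 in any single one — so 3871 is tight.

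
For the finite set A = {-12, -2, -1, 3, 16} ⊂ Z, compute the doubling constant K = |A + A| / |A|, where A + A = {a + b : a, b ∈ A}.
K = |A + A| / |A| = 15/5 = 3

Enumerate A + A = {a + b : a, b ∈ A}. With |A| = 5, there are |A|^2 = 25 ordered sum pairs; collecting distinct values, A + A = {-24, -14, -13, -9, -4, -3, -2, 1, 2, 4, 6, 14, 15, 19, 32}, so |A + A| = 15. Thus K = 15/5 = 3. For comparison, the minimum possible |A + A| over all 5-element sets is 2·5 − 1 = 9 (so min K = 9/5), attained only by arithmetic progressions.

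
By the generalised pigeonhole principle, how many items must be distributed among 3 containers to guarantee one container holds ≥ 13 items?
n = (13 − 1)·3 + 1 = 37

By the generalised pigeonhole principle, to guarantee some box contains ≥ r objects we need more than (r − 1) · k objects total. Threshold: n = (r − 1) · k + 1. With r = 13 and k = 3: n = 12 · 3 + 1 = 36 + 1 = 37. For n = 36 = 12 · 3, we can put exactly 12 objects in every box, avoiding 13 in any single one — so 37 is tight.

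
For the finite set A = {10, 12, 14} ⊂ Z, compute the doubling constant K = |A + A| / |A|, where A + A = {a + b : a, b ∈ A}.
K = |A + A| / |A| = 5/3

Enumerate A + A = {a + b : a, b ∈ A}. With |A| = 3, there are |A|^2 = 9 ordered sum pairs; collecting distinct values, A + A = {20, 22, 24, 26, 28}, so |A + A| = 5. Thus K = 5/3. Here |A + A| = 2|A| − 1 = 5, the minimum possible — so K = 5/3 is minimal, which holds iff A is an arithmetic progression.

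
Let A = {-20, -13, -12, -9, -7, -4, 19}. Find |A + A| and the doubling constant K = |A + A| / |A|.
K = |A + A| / |A| = 26/7

Enumerate A + A = {a + b : a, b ∈ A}. With |A| = 7, there are |A|^2 = 49 ordered sum pairs; collecting distinct values, A + A = {-40, -33, -32, -29, -27, -26, -25, -24, -22, -21, -20, -19, -18, -17, -16, -14, -13, -11, -8, -1, 6, 7, 10, 12, 15, 38}, so |A + A| = 26. Thus K = 26/7. For comparison, the minimum possible |A + A| over all 7-element sets is 2·7 − 1 = 13 (so min K = 13/7), attained only by arithmetic progressions.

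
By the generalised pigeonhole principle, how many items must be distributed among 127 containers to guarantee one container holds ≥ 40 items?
n = (40 − 1)·127 + 1 = 4954

By the generalised pigeonhole principle, to guarantee some box contains ≥ r objects we need more than (r − 1) · k objects total. Threshold: n = (r − 1) · k + 1. With r = 40 and k = 127: n = 39 · 127 + 1 = 4953 + 1 = 4954. For n = 4953 = 39 · 127, we can put exactly 39 objects in every box, avoiding 40 in any single one — so 4954 is tight.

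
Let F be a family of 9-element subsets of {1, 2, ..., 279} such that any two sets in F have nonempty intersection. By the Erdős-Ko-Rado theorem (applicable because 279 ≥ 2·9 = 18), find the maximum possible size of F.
max |F| = C(278, 8) = 799276827593530

Erdős-Ko-Rado (1961): when n ≥ 2k, max |F| = C(n−1, k−1). The bound is attained by the star {A : i ∈ A} for any fixed i ∈ [n]. Here C(279−1, 9−1) = C(278, 8) = 799276827593530.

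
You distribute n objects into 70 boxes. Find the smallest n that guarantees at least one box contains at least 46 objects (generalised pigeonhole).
n = (46 − 1)·70 + 1 = 3151

By the generalised pigeonhole principle, to guarantee some box contains ≥ r objects we need more than (r − 1) · k objects total. Threshold: n = (r − 1) · k + 1. With r = 46 and k = 70: n = 45 · 70 + 1 = 3150 + 1 = 3151. For n = 3150 = 45 · 70, we can put exactly 45 objects in every box, avoiding 46 in any single one — so 3151 is tight.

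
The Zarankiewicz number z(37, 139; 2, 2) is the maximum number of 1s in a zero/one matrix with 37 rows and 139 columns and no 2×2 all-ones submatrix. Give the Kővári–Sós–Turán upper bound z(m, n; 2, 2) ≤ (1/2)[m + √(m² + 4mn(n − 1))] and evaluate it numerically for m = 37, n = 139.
z(37, 139; 2, 2) ≤ (1/2)[37 + √(37² + 4·37·139·138)] = (1/2)[37 + √2840305] = 861.1602

Kővári–Sós–Turán: let r_1, ..., r_37 be the row sums and z = Σ r_i the total number of 1s. Each pair of columns can share at most one row with both entries 1 (else a 2×2 all-ones block appears), so Σ_i C(r_i, 2) ≤ C(139, 2) = 9591. By convexity Σ_i C(r_i, 2) ≥ 37·C(z/37, 2) = z(z − 37)/(2·37), giving z² − 37z − 37·139·138 ≤ 0 and hence z ≤ (1/2)[37 + √(1369 + 4·709734)] = (1/2)[37 + √2840305] ≈ (1/2)(37 + 1685.3204) = 861.1602.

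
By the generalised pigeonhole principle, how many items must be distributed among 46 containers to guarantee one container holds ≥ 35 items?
n = (35 − 1)·46 + 1 = 1565

By the generalised pigeonhole principle, to guarantee some box contains ≥ r objects we need more than (r − 1) · k objects total. Threshold: n = (r − 1) · k + 1. With r = 35 and k = 46: n = 34 · 46 + 1 = 1564 + 1 = 1565. For n = 1564 = 34 · 46, we can put exactly 34 objects in every box, avoiding 35 in any single one — so 1565 is tight.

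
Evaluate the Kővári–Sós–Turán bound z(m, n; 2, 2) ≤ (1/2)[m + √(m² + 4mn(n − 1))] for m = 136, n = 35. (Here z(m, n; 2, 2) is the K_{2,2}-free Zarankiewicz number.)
z(136, 35; 2, 2) ≤ (1/2)[136 + √(136² + 4·136·35·34)] = (1/2)[136 + √665856] = 476

Kővári–Sós–Turán: let r_1, ..., r_136 be the row sums and z = Σ r_i the total number of 1s. Each pair of columns can share at most one row with both entries 1 (else a 2×2 all-ones block appears), so Σ_i C(r_i, 2) ≤ C(35, 2) = 595. By convexity Σ_i C(r_i, 2) ≥ 136·C(z/136, 2) = z(z − 136)/(2·136), giving z² − 136z − 136·35·34 ≤ 0 and hence z ≤ (1/2)[136 + √(18496 + 4·161840)] = (1/2)[136 + √665856] ≈ (1/2)(136 + 816) = 476.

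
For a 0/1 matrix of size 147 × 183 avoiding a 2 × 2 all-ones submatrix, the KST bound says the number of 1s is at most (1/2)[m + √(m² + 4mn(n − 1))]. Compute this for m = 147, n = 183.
z(147, 183; 2, 2) ≤ (1/2)[147 + √(147² + 4·147·183·182)] = (1/2)[147 + √19605537] = 2287.407

Kővári–Sós–Turán: let r_1, ..., r_147 be the row sums and z = Σ r_i the total number of 1s. Each pair of columns can share at most one row with both entries 1 (else a 2×2 all-ones block appears), so Σ_i C(r_i, 2) ≤ C(183, 2) = 16653. By convexity Σ_i C(r_i, 2) ≥ 147·C(z/147, 2) = z(z − 147)/(2·147), giving z² − 147z − 147·183·182 ≤ 0 and hence z ≤ (1/2)[147 + √(21609 + 4·4895982)] = (1/2)[147 + √19605537] ≈ (1/2)(147 + 4427.814) = 2287.407.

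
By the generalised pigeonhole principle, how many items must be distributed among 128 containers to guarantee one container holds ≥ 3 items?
n = (3 − 1)·128 + 1 = 257

By the generalised pigeonhole principle, to guarantee some box contains ≥ r objects we need more than (r − 1) · k objects total. Threshold: n = (r − 1) · k + 1. With r = 3 and k = 128: n = 2 · 128 + 1 = 256 + 1 = 257. For n = 256 = 2 · 128, we can put exactly 2 objects in every box, avoiding 3 in any single one — so 257 is tight.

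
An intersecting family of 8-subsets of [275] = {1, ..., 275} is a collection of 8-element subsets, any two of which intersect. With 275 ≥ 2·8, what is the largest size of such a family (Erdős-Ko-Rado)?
max |F| = C(274, 7) = 21294708845904

The Erdős-Ko-Rado theorem states: for n ≥ 2k, an intersecting family of k-subsets of an n-element set has size at most C(n − 1, k − 1), with equality for 'star' families {A ⊆ [n] : |A| = k, i ∈ A} (fix an element i). For n = 275, k = 8: C(274, 7) = 21294708845904.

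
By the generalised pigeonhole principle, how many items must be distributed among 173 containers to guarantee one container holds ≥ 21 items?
n = (21 − 1)·173 + 1 = 3461

By the generalised pigeonhole principle, to guarantee some box contains ≥ r objects we need more than (r − 1) · k objects total. Threshold: n = (r − 1) · k + 1. With r = 21 and k = 173: n = 20 · 173 + 1 = 3460 + 1 = 3461. For n = 3460 = 20 · 173, we can put exactly 20 objects in every box, avoiding 21 in any single one — so 3461 is tight.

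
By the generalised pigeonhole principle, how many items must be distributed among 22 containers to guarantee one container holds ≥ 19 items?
n = (19 − 1)·22 + 1 = 397

By the generalised pigeonhole principle, to guarantee some box contains ≥ r objects we need more than (r − 1) · k objects total. Threshold: n = (r − 1) · k + 1. With r = 19 and k = 22: n = 18 · 22 + 1 = 396 + 1 = 397. For n = 396 = 18 · 22, we can put exactly 18 objects in every box, avoiding 19 in any single one — so 397 is tight.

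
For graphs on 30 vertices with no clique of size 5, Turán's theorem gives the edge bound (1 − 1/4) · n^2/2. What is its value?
Turán density bound = (3/4) · 30^2/2 = 675/2 ≈ 337.5

Turán's theorem: ex(n, K_{r+1}) is achieved by the complete r-partite Turán graph T(n, r) with parts as balanced as possible, and is at most (1 − 1/r) · n^2/2. For r = 4, n = 30: the density bound is (3/4) · 900/2 = 675/2 ≈ 337.5. The integer-valued extremum is e(T(30, 4)) = 337, which is strictly less than the density bound 675/2 since 4 ∤ 30 (the parts of T(30, 4) cannot all be equal).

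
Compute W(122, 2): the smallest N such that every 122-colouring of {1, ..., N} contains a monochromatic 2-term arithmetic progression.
W(122, 2) = 122 + 1 = 123

A 2-term AP is any pair of integers, so a monochromatic 2-AP exists iff some colour is used at least twice. With 122 colours, the colouring i ↦ i on {1, ..., 122} uses each colour once, avoiding any monochromatic pair, so W(122, 2) > 122. For {1, ..., 123}, pigeonhole forces two integers of the same colour, which form a monochromatic 2-AP. Hence W(122, 2) = 123.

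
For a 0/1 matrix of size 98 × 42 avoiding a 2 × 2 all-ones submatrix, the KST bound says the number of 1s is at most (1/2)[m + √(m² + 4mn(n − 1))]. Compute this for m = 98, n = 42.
z(98, 42; 2, 2) ≤ (1/2)[98 + √(98² + 4·98·42·41)] = (1/2)[98 + √684628] = 462.7113

Kővári–Sós–Turán: let r_1, ..., r_98 be the row sums and z = Σ r_i the total number of 1s. Each pair of columns can share at most one row with both entries 1 (else a 2×2 all-ones block appears), so Σ_i C(r_i, 2) ≤ C(42, 2) = 861. By convexity Σ_i C(r_i, 2) ≥ 98·C(z/98, 2) = z(z − 98)/(2·98), giving z² − 98z − 98·42·41 ≤ 0 and hence z ≤ (1/2)[98 + √(9604 + 4·168756)] = (1/2)[98 + √684628] ≈ (1/2)(98 + 827.4225) = 462.7113.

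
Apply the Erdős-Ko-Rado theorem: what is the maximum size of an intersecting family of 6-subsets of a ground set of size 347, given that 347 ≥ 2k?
max |F| = C(346, 5) = 40141409364

Erdős-Ko-Rado (1961): when n ≥ 2k, max |F| = C(n−1, k−1). The bound is attained by the star {A : i ∈ A} for any fixed i ∈ [n]. Here C(347−1, 6−1) = C(346, 5) = 40141409364.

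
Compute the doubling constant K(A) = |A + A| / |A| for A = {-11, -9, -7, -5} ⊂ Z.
K = |A + A| / |A| = 7/4

Enumerate A + A = {a + b : a, b ∈ A}. With |A| = 4, there are |A|^2 = 16 ordered sum pairs; collecting distinct values, A + A = {-22, -20, -18, -16, -14, -12, -10}, so |A + A| = 7. Thus K = 7/4. Here |A + A| = 2|A| − 1 = 7, the minimum possible — so K = 7/4 is minimal, which holds iff A is an arithmetic progression.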